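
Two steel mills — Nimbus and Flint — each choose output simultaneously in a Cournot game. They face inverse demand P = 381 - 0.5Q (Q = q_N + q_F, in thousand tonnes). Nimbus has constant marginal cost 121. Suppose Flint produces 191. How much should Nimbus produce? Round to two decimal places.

164.50

With the rival's output fixed at 191, Nimbus's profit is π_N = (381 - (1/2)·191 - (1/2)q_N)q_N - (121q_N) = (571/2 - (1/2)q_N)q_N - (121q_N).
∂π_N/∂q_N = 329/2 - q_N = 0, so q_N = 329/2.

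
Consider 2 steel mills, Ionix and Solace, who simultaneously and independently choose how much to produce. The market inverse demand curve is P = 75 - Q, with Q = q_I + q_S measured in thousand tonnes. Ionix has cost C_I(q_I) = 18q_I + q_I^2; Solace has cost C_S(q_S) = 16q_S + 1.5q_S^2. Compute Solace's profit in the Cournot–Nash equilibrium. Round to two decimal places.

Ionix's profit: π_I = (75 - Q)q_I - (18q_I + q_I²). Setting ∂π_I/∂q_I = 0: 57 - 4q_I - (q_S) = 0.
Solace's first-order condition: 59 - 5q_S - (q_I) = 0.
So q_I = (57 - q_S)/4 and q_S = (59 - q_I)/5.
Solving the pair: q_I = 226/19, q_S = 179/19.
Price P = 75 - 405/19 = 1020/19.
Solace's profit: (1020/19)·(179/19) - 16·(179/19) - (3/2)(179/19)² = 221.8906.

221.89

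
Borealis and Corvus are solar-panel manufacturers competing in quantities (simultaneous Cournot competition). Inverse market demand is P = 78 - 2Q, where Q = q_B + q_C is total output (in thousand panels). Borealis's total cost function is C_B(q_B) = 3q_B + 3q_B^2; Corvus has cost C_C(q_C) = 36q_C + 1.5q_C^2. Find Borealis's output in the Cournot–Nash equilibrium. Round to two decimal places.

6.68

Borealis's profit: π_B = (78 - 2Q)q_B - (3q_B + 3q_B²). Setting ∂π_B/∂q_B = 0: 75 - 10q_B - 2(q_C) = 0.
Corvus's profit: π_C = (78 - 2Q)q_C - (36q_C + (3/2)q_C²). Setting ∂π_C/∂q_C = 0: 42 - 7q_C - 2(q_B) = 0.
Best responses: q_B = (75 - 2q_C)/10, q_C = (42 - 2q_B)/7.
Substituting one into the other gives q_B = 147/22 and q_C = 45/11.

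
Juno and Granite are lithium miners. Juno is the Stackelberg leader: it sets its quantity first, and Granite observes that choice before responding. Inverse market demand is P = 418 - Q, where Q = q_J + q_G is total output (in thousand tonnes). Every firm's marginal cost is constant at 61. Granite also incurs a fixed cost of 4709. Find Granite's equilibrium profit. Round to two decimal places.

The follower Granite best-responds to any q_J: π_G = (418 - Q)q_G - 61q_G.
∂π_G/∂q_G = 357 - q_J - 2q_G = 0 gives the reaction function q_G = (357 - q_J)/2.
The leader anticipates this reaction. Substituting into P = 418 - Q gives P = 479/2 - (1/2)q_J, so π_J = (479/2 - (1/2)q_J)q_J - 61q_J.
Leader FOC: 357/2 - q_J = 0, so q_J = 357/2.
Then q_G = (357 - 357/2)/2 = 357/4.
Price P = 418 - 1071/4 = 601/4.
Granite's profit: (601/4 - 61)·(357/4) - 4709 = 3256.5625.

3256.56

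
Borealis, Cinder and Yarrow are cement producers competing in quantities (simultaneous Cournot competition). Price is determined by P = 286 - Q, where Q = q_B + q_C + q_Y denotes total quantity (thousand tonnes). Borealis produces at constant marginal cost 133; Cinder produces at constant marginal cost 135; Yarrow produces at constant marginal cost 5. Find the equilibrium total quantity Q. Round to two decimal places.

Borealis's profit: π_B = (286 - Q)q_B - (133q_B). Setting ∂π_B/∂q_B = 0: 153 - 2q_B - (q_C + q_Y) = 0.
Cinder's profit: π_C = (286 - Q)q_C - (135q_C). Setting ∂π_C/∂q_C = 0: 151 - 2q_C - (q_B + q_Y) = 0.
Yarrow's profit: π_Y = (286 - Q)q_Y - (5q_Y). Setting ∂π_Y/∂q_Y = 0: 281 - 2q_Y - (q_B + q_C) = 0.
Adding the 3 first-order conditions: 585 − 4Q = 0, so Q = 585/4.
Back-substituting: q_B = (153 − 585/4) = 27/4, q_C = (151 − 585/4) = 19/4, q_Y = (281 − 585/4) = 539/4.
Total output Q = 27/4 + 19/4 + 539/4 = 585/4.

146.25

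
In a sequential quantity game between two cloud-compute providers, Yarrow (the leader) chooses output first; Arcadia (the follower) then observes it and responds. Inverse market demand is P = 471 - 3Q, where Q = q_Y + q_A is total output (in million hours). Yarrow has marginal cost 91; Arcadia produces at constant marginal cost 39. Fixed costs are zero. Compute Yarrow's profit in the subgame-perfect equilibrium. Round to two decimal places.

4482.67

Solve by backward induction. Given q_Y, the follower Arcadia maximises π_A = (471 - 3q_Y - 3q_A)q_A - 39q_A.
Setting the follower's marginal profit to zero, 432 - 3q_Y - 6q_A = 0, i.e. q_A = (432 - 3q_Y)/6.
Yarrow substitutes q_A(q_Y) into its own profit: π_Y = q_Y(471 - 3q_Y - (432 - 3q_Y)/2) - 91q_Y = (255 - (3/2)q_Y)q_Y - 91q_Y.
The leader's first-order condition 164 - 3q_Y = 0 yields q_Y = 164/3.
Then q_A = (432 - 3·(164/3))/6 = 134/3.
Price P = 471 - 3·(298/3) = 173.
Yarrow's profit: (173 - 91)·(164/3) = 4482.6667.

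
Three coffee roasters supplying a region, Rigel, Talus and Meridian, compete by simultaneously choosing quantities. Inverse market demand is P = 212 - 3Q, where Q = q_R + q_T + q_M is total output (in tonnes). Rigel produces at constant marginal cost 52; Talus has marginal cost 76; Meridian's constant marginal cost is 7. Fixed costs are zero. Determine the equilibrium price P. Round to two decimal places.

86.75

Rigel's profit: π_R = (212 - 3Q)q_R - (52q_R). Setting ∂π_R/∂q_R = 0: 160 - 6q_R - 3(q_T + q_M) = 0.
Talus's first-order condition: 136 - 6q_T - 3(q_R + q_M) = 0.
Meridian's profit: π_M = (212 - 3Q)q_M - (7q_M). Setting ∂π_M/∂q_M = 0: 205 - 6q_M - 3(q_R + q_T) = 0.
Adding the 3 first-order conditions: 501 − 12Q = 0, so Q = 167/4.
Back-substituting: q_R = (160 − 501/4)/3 = 139/12, q_T = (136 − 501/4)/3 = 43/12, q_M = (205 − 501/4)/3 = 319/12.
Total output Q = 167/4, so price P = 212 - 3·(167/4) = 347/4.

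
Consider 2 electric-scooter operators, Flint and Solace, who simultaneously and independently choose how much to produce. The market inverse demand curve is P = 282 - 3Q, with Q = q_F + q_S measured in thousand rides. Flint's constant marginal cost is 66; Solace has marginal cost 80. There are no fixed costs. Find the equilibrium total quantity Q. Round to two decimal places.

Flint's profit: π_F = (282 - 3Q)q_F - (66q_F). Setting ∂π_F/∂q_F = 0: 216 - 6q_F - 3(q_S) = 0.
Solace's first-order condition: 202 - 6q_S - 3(q_F) = 0.
Best responses: q_F = (216 - 3q_S)/6, q_S = (202 - 3q_F)/6.
Substituting one into the other gives q_F = 230/9 and q_S = 188/9.
Total output Q = 230/9 + 188/9 = 418/9.

46.44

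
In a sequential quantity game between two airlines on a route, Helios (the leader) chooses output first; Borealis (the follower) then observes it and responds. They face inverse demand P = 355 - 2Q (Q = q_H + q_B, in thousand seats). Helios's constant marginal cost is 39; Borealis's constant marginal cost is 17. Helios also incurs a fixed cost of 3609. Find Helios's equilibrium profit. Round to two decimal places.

1793.25

Solve by backward induction. Given q_H, the follower Borealis maximises π_B = (355 - 2q_H - 2q_B)q_B - 17q_B.
∂π_B/∂q_B = 338 - 2q_H - 4q_B = 0 gives the reaction function q_B = (338 - 2q_H)/4.
Helios substitutes q_B(q_H) into its own profit: π_H = q_H(355 - 2q_H - (338 - 2q_H)/2) - 39q_H = (186 - q_H)q_H - 39q_H.
The leader's first-order condition 147 - 2q_H = 0 yields q_H = 147/2.
Then q_B = (338 - 2·(147/2))/4 = 191/4.
Price P = 355 - 2·(485/4) = 225/2.
Helios's profit: (225/2 - 39)·(147/2) - 3609 = 1793.2500.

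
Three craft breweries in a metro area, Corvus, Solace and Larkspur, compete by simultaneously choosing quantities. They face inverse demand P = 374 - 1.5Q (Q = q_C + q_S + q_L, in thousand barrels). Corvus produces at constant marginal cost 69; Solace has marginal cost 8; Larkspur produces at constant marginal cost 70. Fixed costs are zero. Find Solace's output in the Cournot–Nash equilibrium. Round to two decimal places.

Corvus's profit: π_C = (374 - 1.5Q)q_C - (69q_C). Setting ∂π_C/∂q_C = 0: 305 - 3q_C - (3/2)(q_S + q_L) = 0.
Solace's profit: π_S = (374 - 1.5Q)q_S - (8q_S). Setting ∂π_S/∂q_S = 0: 366 - 3q_S - (3/2)(q_C + q_L) = 0.
Larkspur's profit: π_L = (374 - 1.5Q)q_L - (70q_L). Setting ∂π_L/∂q_L = 0: 304 - 3q_L - (3/2)(q_C + q_S) = 0.
Adding the 3 conditions: 975 − 3Q − 3Q = 0, i.e. Q = 325/2.
Back-substituting: q_C = (305 − 975/4)/(3/2) = 245/6, q_S = (366 − 975/4)/(3/2) = 163/2, q_L = (304 − 975/4)/(3/2) = 241/6.

81.50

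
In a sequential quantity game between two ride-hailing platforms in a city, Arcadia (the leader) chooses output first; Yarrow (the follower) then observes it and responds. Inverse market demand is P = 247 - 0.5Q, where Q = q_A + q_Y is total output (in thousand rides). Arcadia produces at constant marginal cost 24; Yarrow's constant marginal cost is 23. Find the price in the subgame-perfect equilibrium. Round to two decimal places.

The follower Yarrow best-responds to any q_A: π_Y = (247 - 0.5Q)q_Y - 23q_Y.
Setting the follower's marginal profit to zero, 224 - (1/2)q_A - q_Y = 0, i.e. q_Y = (224 - (1/2)q_A).
Arcadia substitutes q_Y(q_A) into its own profit: π_A = q_A(247 - (1/2)q_A - (224 - (1/2)q_A)/2) - 24q_A = (135 - (1/4)q_A)q_A - 24q_A.
Maximising: ∂π_A/∂q_A = 111 - (1/2)q_A = 0, giving q_A = 222.
Then q_Y = (224 - (1/2)·222) = 113.
Total output Q = 335, so price P = 247 - (1/2)·335 = 159/2.

79.50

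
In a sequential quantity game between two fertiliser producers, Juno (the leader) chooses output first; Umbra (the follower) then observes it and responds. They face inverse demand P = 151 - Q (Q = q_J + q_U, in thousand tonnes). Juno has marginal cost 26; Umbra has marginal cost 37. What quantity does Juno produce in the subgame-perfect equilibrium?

68

The follower Umbra best-responds to any q_J: π_U = (151 - Q)q_U - 37q_U.
∂π_U/∂q_U = 114 - q_J - 2q_U = 0 gives the reaction function q_U = (114 - q_J)/2.
Juno substitutes q_U(q_J) into its own profit: π_J = q_J(151 - q_J - (114 - q_J)/2) - 26q_J = (94 - (1/2)q_J)q_J - 26q_J.
Maximising: ∂π_J/∂q_J = 68 - q_J = 0, giving q_J = 68.
Then q_U = (114 - 68)/2 = 23.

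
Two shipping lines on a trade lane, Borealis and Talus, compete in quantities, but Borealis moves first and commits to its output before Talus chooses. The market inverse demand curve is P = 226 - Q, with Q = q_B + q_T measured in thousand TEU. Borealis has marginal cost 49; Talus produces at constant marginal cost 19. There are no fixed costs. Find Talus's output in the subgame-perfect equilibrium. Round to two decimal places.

66.75

Solve by backward induction. Given q_B, the follower Talus maximises π_T = (226 - q_B - q_T)q_T - 19q_T.
∂π_T/∂q_T = 207 - q_B - 2q_T = 0 gives the reaction function q_T = (207 - q_B)/2.
The leader anticipates this reaction. Substituting into P = 226 - Q gives P = 245/2 - (1/2)q_B, so π_B = (245/2 - (1/2)q_B)q_B - 49q_B.
The leader's first-order condition 147/2 - q_B = 0 yields q_B = 147/2.
Then q_T = (207 - 147/2)/2 = 267/4.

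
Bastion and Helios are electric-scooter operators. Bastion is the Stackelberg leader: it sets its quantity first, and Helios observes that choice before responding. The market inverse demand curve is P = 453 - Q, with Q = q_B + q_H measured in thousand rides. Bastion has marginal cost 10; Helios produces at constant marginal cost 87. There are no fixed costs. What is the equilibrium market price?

The follower Helios best-responds to any q_B: π_H = (453 - Q)q_H - 87q_H.
Follower FOC: 366 - q_B - 2q_H = 0, so q_H(q_B) = (366 - q_B)/2.
The leader anticipates this reaction. Substituting into P = 453 - Q gives P = 270 - (1/2)q_B, so π_B = (270 - (1/2)q_B)q_B - 10q_B.
The leader's first-order condition 260 - q_B = 0 yields q_B = 260.
Then q_H = (366 - 260)/2 = 53.
Total output Q = 313, so price P = 453 - 313 = 140.

140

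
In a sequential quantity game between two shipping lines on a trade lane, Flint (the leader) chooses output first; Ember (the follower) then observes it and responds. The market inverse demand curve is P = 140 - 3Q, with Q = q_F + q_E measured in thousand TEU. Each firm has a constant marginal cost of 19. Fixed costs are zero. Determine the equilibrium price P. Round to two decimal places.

The follower Ember best-responds to any q_F: π_E = (140 - 3Q)q_E - 19q_E.
Follower FOC: 121 - 3q_F - 6q_E = 0, so q_E(q_F) = (121 - 3q_F)/6.
The leader anticipates this reaction. Substituting into P = 140 - 3Q gives P = 159/2 - (3/2)q_F, so π_F = (159/2 - (3/2)q_F)q_F - 19q_F.
The leader's first-order condition 121/2 - 3q_F = 0 yields q_F = 121/6.
Then q_E = (121 - 3·(121/6))/6 = 121/12.
Total output Q = 121/4, so price P = 140 - 3·(121/4) = 197/4.

49.25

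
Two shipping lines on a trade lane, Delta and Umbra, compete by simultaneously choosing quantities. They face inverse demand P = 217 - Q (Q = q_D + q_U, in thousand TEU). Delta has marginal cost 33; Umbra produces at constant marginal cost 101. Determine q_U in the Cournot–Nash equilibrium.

16

Delta's profit: π_D = (217 - Q)q_D - (33q_D). Setting ∂π_D/∂q_D = 0: 184 - 2q_D - (q_U) = 0.
Umbra's profit: π_U = (217 - Q)q_U - (101q_U). Setting ∂π_U/∂q_U = 0: 116 - 2q_U - (q_D) = 0.
Rearranging gives the reaction functions q_D = (184 - q_U)/2 and q_U = (116 - q_D)/2.
Solving the pair: q_D = 84, q_U = 16.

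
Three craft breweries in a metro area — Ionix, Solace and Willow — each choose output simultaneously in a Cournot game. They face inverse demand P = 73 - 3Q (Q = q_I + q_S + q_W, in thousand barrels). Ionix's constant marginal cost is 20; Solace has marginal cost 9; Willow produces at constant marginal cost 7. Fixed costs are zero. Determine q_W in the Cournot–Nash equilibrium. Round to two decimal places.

6.75

Ionix's profit: π_I = (73 - 3Q)q_I - (20q_I). Setting ∂π_I/∂q_I = 0: 53 - 6q_I - 3(q_S + q_W) = 0.
Solace's first-order condition: 64 - 6q_S - 3(q_I + q_W) = 0.
Willow's profit: π_W = (73 - 3Q)q_W - (7q_W). Setting ∂π_W/∂q_W = 0: 66 - 6q_W - 3(q_I + q_S) = 0.
Summing all 3 equations gives 183 − 12Q = 0, hence Q = 61/4.
Back-substituting: q_I = (53 − 183/4)/3 = 29/12, q_S = (64 − 183/4)/3 = 73/12, q_W = (66 − 183/4)/3 = 27/4.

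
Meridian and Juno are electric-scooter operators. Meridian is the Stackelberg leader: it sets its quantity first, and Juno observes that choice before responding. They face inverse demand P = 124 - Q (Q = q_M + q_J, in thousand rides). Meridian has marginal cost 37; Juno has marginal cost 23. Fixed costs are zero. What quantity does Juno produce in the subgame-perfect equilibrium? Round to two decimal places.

Solve by backward induction. Given q_M, the follower Juno maximises π_J = (124 - q_M - q_J)q_J - 23q_J.
Setting the follower's marginal profit to zero, 101 - q_M - 2q_J = 0, i.e. q_J = (101 - q_M)/2.
The leader anticipates this reaction. Substituting into P = 124 - Q gives P = 147/2 - (1/2)q_M, so π_M = (147/2 - (1/2)q_M)q_M - 37q_M.
Maximising: ∂π_M/∂q_M = 73/2 - q_M = 0, giving q_M = 73/2.
Then q_J = (101 - 73/2)/2 = 129/4.

32.25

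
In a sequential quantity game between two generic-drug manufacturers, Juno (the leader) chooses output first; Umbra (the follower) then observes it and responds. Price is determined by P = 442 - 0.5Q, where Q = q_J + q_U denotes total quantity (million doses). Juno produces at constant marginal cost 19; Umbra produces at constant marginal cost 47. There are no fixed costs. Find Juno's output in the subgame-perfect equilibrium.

451

Solve by backward induction. Given q_J, the follower Umbra maximises π_U = (442 - (1/2)q_J - (1/2)q_U)q_U - 47q_U.
Setting the follower's marginal profit to zero, 395 - (1/2)q_J - q_U = 0, i.e. q_U = (395 - (1/2)q_J).
The leader anticipates this reaction. Substituting into P = 442 - 0.5Q gives P = 489/2 - (1/4)q_J, so π_J = (489/2 - (1/4)q_J)q_J - 19q_J.
Maximising: ∂π_J/∂q_J = 451/2 - (1/2)q_J = 0, giving q_J = 451.
Then q_U = (395 - (1/2)·451) = 339/2.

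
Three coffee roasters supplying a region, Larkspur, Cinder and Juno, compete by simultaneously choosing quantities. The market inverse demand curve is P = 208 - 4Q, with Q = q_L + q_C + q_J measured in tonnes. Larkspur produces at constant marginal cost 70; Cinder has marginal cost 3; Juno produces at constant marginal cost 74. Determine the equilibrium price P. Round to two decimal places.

88.75

Larkspur's profit: π_L = (208 - 4Q)q_L - (70q_L). Setting ∂π_L/∂q_L = 0: 138 - 8q_L - 4(q_C + q_J) = 0.
Cinder's profit: π_C = (208 - 4Q)q_C - (3q_C). Setting ∂π_C/∂q_C = 0: 205 - 8q_C - 4(q_L + q_J) = 0.
Juno's profit: π_J = (208 - 4Q)q_J - (74q_J). Setting ∂π_J/∂q_J = 0: 134 - 8q_J - 4(q_L + q_C) = 0.
Adding the 3 conditions: 477 − 8Q − 8Q = 0, i.e. Q = 477/16.
Back-substituting: q_L = (138 − 477/4)/4 = 75/16, q_C = (205 − 477/4)/4 = 343/16, q_J = (134 − 477/4)/4 = 59/16.
Total output Q = 477/16, so price P = 208 - 4·(477/16) = 355/4.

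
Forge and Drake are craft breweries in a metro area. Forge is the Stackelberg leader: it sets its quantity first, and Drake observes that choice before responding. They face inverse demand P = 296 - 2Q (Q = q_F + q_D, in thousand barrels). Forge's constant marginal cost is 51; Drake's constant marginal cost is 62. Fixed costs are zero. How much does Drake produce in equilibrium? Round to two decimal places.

The follower Drake best-responds to any q_F: π_D = (296 - 2Q)q_D - 62q_D.
Follower FOC: 234 - 2q_F - 4q_D = 0, so q_D(q_F) = (234 - 2q_F)/4.
Forge substitutes q_D(q_F) into its own profit: π_F = q_F(296 - 2q_F - (234 - 2q_F)/2) - 51q_F = (179 - q_F)q_F - 51q_F.
Leader FOC: 128 - 2q_F = 0, so q_F = 64.
Then q_D = (234 - 2·64)/4 = 53/2.

26.50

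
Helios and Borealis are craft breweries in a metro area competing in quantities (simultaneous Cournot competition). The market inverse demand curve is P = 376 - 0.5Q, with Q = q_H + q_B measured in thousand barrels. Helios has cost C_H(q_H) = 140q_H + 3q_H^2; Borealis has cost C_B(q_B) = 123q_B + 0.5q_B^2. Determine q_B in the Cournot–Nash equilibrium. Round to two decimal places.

Helios's profit: π_H = (376 - 0.5Q)q_H - (140q_H + 3q_H²). Setting ∂π_H/∂q_H = 0: 236 - 7q_H - (1/2)(q_B) = 0.
Borealis's first-order condition: 253 - 2q_B - (1/2)(q_H) = 0.
So q_H = (236 - (1/2)q_B)/7 and q_B = (253 - (1/2)q_H)/2.
Substituting one into the other gives q_H = 1382/55 and q_B = 120.2182.

120.22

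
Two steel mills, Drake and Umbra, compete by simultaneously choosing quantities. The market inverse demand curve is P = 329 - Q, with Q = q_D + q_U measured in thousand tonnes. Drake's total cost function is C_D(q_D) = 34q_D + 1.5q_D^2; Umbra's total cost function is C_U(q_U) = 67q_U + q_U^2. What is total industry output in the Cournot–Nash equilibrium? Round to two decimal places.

Drake's profit: π_D = (329 - Q)q_D - (34q_D + (3/2)q_D²). Setting ∂π_D/∂q_D = 0: 295 - 5q_D - (q_U) = 0.
Umbra's profit: π_U = (329 - Q)q_U - (67q_U + q_U²). Setting ∂π_U/∂q_U = 0: 262 - 4q_U - (q_D) = 0.
So q_D = (295 - q_U)/5 and q_U = (262 - q_D)/4.
Solving the pair: q_D = 918/19, q_U = 1015/19.
Total output Q = 918/19 + 1015/19 = 1933/19.

101.74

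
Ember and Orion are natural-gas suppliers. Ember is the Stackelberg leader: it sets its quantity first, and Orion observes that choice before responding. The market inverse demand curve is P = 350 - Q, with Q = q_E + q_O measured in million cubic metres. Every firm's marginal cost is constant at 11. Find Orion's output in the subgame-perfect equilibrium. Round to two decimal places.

Solve by backward induction. Given q_E, the follower Orion maximises π_O = (350 - q_E - q_O)q_O - 11q_O.
∂π_O/∂q_O = 339 - q_E - 2q_O = 0 gives the reaction function q_O = (339 - q_E)/2.
Ember substitutes q_O(q_E) into its own profit: π_E = q_E(350 - q_E - (339 - q_E)/2) - 11q_E = (361/2 - (1/2)q_E)q_E - 11q_E.
Leader FOC: 339/2 - q_E = 0, so q_E = 339/2.
Then q_O = (339 - 339/2)/2 = 339/4.

84.75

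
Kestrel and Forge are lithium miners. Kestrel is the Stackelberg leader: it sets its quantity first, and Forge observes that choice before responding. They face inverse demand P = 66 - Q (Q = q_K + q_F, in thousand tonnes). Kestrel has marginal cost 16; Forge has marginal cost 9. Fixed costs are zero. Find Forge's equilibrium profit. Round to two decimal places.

315.06

The follower Forge best-responds to any q_K: π_F = (66 - Q)q_F - 9q_F.
∂π_F/∂q_F = 57 - q_K - 2q_F = 0 gives the reaction function q_F = (57 - q_K)/2.
Kestrel substitutes q_F(q_K) into its own profit: π_K = q_K(66 - q_K - (57 - q_K)/2) - 16q_K = (75/2 - (1/2)q_K)q_K - 16q_K.
Maximising: ∂π_K/∂q_K = 43/2 - q_K = 0, giving q_K = 43/2.
Then q_F = (57 - 43/2)/2 = 71/4.
Price P = 66 - 157/4 = 107/4.
Forge's profit: (107/4 - 9)·(71/4) = 315.0625.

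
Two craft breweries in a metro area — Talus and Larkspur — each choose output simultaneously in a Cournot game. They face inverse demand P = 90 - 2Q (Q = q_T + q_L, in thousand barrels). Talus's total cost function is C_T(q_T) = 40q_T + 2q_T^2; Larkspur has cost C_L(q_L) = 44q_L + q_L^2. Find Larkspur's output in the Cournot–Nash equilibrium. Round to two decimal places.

6.09

Talus's profit: π_T = (90 - 2Q)q_T - (40q_T + 2q_T²). Setting ∂π_T/∂q_T = 0: 50 - 8q_T - 2(q_L) = 0.
Larkspur's first-order condition: 46 - 6q_L - 2(q_T) = 0.
Best responses: q_T = (50 - 2q_L)/8, q_L = (46 - 2q_T)/6.
Substituting one into the other gives q_T = 52/11 and q_L = 67/11.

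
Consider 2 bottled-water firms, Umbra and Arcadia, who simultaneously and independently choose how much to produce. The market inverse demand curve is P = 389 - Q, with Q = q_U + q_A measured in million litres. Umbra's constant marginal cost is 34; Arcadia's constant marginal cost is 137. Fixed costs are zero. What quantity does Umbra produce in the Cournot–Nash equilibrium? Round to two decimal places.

152.67

Umbra's profit: π_U = (389 - Q)q_U - (34q_U). Setting ∂π_U/∂q_U = 0: 355 - 2q_U - (q_A) = 0.
Arcadia's first-order condition: 252 - 2q_A - (q_U) = 0.
So q_U = (355 - q_A)/2 and q_A = (252 - q_U)/2.
Solving the pair: q_U = 458/3, q_A = 149/3.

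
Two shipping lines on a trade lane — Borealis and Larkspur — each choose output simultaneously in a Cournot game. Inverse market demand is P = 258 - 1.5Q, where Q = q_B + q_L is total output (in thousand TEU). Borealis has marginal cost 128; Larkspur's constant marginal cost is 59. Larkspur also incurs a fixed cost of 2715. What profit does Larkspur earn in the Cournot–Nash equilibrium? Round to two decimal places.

2605.30

Borealis's profit: π_B = (258 - 1.5Q)q_B - (128q_B). Setting ∂π_B/∂q_B = 0: 130 - 3q_B - (3/2)(q_L) = 0.
Larkspur's first-order condition: 199 - 3q_L - (3/2)(q_B) = 0.
Best responses: q_B = (130 - (3/2)q_L)/3, q_L = (199 - (3/2)q_B)/3.
Solving the pair: q_B = 122/9, q_L = 536/9.
Price P = 258 - (3/2)·(658/9) = 445/3.
Larkspur's profit: (445/3 - 59)·(536/9) - 2715 = 2605.2963.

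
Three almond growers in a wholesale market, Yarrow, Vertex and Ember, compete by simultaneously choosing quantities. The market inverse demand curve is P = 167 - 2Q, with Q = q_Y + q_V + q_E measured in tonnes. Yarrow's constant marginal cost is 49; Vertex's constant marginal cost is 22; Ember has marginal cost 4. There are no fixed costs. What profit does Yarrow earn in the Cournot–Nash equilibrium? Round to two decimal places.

66.13

Yarrow's profit: π_Y = (167 - 2Q)q_Y - (49q_Y). Setting ∂π_Y/∂q_Y = 0: 118 - 4q_Y - 2(q_V + q_E) = 0.
Vertex's profit: π_V = (167 - 2Q)q_V - (22q_V). Setting ∂π_V/∂q_V = 0: 145 - 4q_V - 2(q_Y + q_E) = 0.
Ember's profit: π_E = (167 - 2Q)q_E - (4q_E). Setting ∂π_E/∂q_E = 0: 163 - 4q_E - 2(q_Y + q_V) = 0.
Adding the 3 first-order conditions: 426 − 8Q = 0, so Q = 213/4.
Back-substituting: q_Y = (118 − 213/2)/2 = 23/4, q_V = (145 − 213/2)/2 = 77/4, q_E = (163 − 213/2)/2 = 113/4.
Price P = 167 - 2·(213/4) = 121/2.
Yarrow's profit: (121/2 - 49)·(23/4) = 529/8.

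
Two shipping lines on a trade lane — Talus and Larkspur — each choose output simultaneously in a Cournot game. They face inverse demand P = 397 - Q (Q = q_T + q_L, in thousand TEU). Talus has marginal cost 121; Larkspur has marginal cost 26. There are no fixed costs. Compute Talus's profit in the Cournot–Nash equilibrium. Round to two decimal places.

3640.11

Talus's profit: π_T = (397 - Q)q_T - (121q_T). Setting ∂π_T/∂q_T = 0: 276 - 2q_T - (q_L) = 0.
Larkspur's first-order condition: 371 - 2q_L - (q_T) = 0.
Best responses: q_T = (276 - q_L)/2, q_L = (371 - q_T)/2.
Solving the pair: q_T = 181/3, q_L = 466/3.
Price P = 397 - 647/3 = 544/3.
Talus's profit: (544/3 - 121)·(181/3) = 3640.1111.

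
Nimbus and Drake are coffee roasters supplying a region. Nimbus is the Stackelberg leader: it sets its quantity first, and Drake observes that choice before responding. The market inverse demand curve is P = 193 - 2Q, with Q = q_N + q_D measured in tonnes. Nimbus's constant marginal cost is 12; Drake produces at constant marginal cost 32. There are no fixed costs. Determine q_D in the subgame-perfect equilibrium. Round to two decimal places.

15.13

The follower Drake best-responds to any q_N: π_D = (193 - 2Q)q_D - 32q_D.
∂π_D/∂q_D = 161 - 2q_N - 4q_D = 0 gives the reaction function q_D = (161 - 2q_N)/4.
Nimbus substitutes q_D(q_N) into its own profit: π_N = q_N(193 - 2q_N - (161 - 2q_N)/2) - 12q_N = (225/2 - q_N)q_N - 12q_N.
Maximising: ∂π_N/∂q_N = 201/2 - 2q_N = 0, giving q_N = 201/4.
Then q_D = (161 - 2·(201/4))/4 = 121/8.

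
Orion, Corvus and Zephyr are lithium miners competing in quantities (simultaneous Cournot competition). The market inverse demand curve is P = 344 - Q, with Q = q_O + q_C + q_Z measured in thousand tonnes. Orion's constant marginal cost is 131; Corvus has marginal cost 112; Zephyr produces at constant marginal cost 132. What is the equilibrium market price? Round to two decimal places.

179.75

Orion's profit: π_O = (344 - Q)q_O - (131q_O). Setting ∂π_O/∂q_O = 0: 213 - 2q_O - (q_C + q_Z) = 0.
Corvus's first-order condition: 232 - 2q_C - (q_O + q_Z) = 0.
Zephyr's first-order condition: 212 - 2q_Z - (q_O + q_C) = 0.
Adding the 3 conditions: 657 − 2Q − 2Q = 0, i.e. Q = 657/4.
Back-substituting: q_O = (213 − 657/4) = 195/4, q_C = (232 − 657/4) = 271/4, q_Z = (212 − 657/4) = 191/4.
Total output Q = 657/4, so price P = 344 - 657/4 = 719/4.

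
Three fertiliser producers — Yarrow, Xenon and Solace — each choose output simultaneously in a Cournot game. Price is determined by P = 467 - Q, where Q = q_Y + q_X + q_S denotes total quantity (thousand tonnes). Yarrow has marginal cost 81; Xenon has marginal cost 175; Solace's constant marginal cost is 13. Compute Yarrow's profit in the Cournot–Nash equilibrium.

10609

Yarrow's profit: π_Y = (467 - Q)q_Y - (81q_Y). Setting ∂π_Y/∂q_Y = 0: 386 - 2q_Y - (q_X + q_S) = 0.
Xenon's first-order condition: 292 - 2q_X - (q_Y + q_S) = 0.
Solace's first-order condition: 454 - 2q_S - (q_Y + q_X) = 0.
Summing all 3 equations gives 1132 − 4Q = 0, hence Q = 283.
Back-substituting: q_Y = (386 − 283) = 103, q_X = (292 − 283) = 9, q_S = (454 − 283) = 171.
Price P = 467 - 283 = 184.
Yarrow's profit: (184 - 81)·103 = 10609.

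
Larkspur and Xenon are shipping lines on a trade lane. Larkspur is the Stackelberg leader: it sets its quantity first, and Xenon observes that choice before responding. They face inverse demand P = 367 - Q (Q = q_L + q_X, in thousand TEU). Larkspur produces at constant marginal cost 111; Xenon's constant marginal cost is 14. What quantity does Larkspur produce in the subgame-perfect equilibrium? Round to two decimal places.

79.50

The follower Xenon best-responds to any q_L: π_X = (367 - Q)q_X - 14q_X.
∂π_X/∂q_X = 353 - q_L - 2q_X = 0 gives the reaction function q_X = (353 - q_L)/2.
Larkspur substitutes q_X(q_L) into its own profit: π_L = q_L(367 - q_L - (353 - q_L)/2) - 111q_L = (381/2 - (1/2)q_L)q_L - 111q_L.
Maximising: ∂π_L/∂q_L = 159/2 - q_L = 0, giving q_L = 159/2.
Then q_X = (353 - 159/2)/2 = 547/4.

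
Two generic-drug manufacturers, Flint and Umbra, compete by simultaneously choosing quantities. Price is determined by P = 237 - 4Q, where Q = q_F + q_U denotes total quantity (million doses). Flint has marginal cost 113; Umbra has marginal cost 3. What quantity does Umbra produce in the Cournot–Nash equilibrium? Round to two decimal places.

28.67

Flint's profit: π_F = (237 - 4Q)q_F - (113q_F). Setting ∂π_F/∂q_F = 0: 124 - 8q_F - 4(q_U) = 0.
Umbra's profit: π_U = (237 - 4Q)q_U - (3q_U). Setting ∂π_U/∂q_U = 0: 234 - 8q_U - 4(q_F) = 0.
Best responses: q_F = (124 - 4q_U)/8, q_U = (234 - 4q_F)/8.
Solving the pair: q_F = 7/6, q_U = 86/3.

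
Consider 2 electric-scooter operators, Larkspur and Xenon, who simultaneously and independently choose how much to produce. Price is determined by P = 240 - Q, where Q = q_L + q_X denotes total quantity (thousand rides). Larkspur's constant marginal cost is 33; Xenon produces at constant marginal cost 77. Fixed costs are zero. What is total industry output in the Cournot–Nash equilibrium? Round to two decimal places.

123.33

Larkspur's profit: π_L = (240 - Q)q_L - (33q_L). Setting ∂π_L/∂q_L = 0: 207 - 2q_L - (q_X) = 0.
Xenon's first-order condition: 163 - 2q_X - (q_L) = 0.
Best responses: q_L = (207 - q_X)/2, q_X = (163 - q_L)/2.
Substituting one into the other gives q_L = 251/3 and q_X = 119/3.
Total output Q = 251/3 + 119/3 = 370/3.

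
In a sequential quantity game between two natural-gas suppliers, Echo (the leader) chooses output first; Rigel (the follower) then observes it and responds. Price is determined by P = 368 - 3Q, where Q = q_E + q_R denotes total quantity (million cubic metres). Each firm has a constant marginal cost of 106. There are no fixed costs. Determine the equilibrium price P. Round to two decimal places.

The follower Rigel best-responds to any q_E: π_R = (368 - 3Q)q_R - 106q_R.
∂π_R/∂q_R = 262 - 3q_E - 6q_R = 0 gives the reaction function q_R = (262 - 3q_E)/6.
Echo substitutes q_R(q_E) into its own profit: π_E = q_E(368 - 3q_E - (262 - 3q_E)/2) - 106q_E = (237 - (3/2)q_E)q_E - 106q_E.
Maximising: ∂π_E/∂q_E = 131 - 3q_E = 0, giving q_E = 131/3.
Then q_R = (262 - 3·(131/3))/6 = 131/6.
Total output Q = 131/2, so price P = 368 - 3·(131/2) = 343/2.

171.50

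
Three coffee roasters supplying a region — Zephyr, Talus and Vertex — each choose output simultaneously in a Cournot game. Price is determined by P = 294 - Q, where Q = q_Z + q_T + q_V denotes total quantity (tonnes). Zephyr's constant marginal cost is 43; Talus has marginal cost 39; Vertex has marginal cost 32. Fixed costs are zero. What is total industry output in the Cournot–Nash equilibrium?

Zephyr's profit: π_Z = (294 - Q)q_Z - (43q_Z). Setting ∂π_Z/∂q_Z = 0: 251 - 2q_Z - (q_T + q_V) = 0.
Talus's first-order condition: 255 - 2q_T - (q_Z + q_V) = 0.
Vertex's first-order condition: 262 - 2q_V - (q_Z + q_T) = 0.
Adding the 3 first-order conditions: 768 − 4Q = 0, so Q = 192.
Back-substituting: q_Z = (251 − 192) = 59, q_T = (255 − 192) = 63, q_V = (262 − 192) = 70.
Total output Q = 59 + 63 + 70 = 192.

192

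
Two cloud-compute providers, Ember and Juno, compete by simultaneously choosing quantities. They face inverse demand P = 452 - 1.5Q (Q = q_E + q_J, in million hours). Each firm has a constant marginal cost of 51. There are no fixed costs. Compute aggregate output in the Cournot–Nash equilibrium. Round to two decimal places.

A representative firm's profit is π_i = q_i(452 - 1.5Q) - 51q_i.
First-order condition (treating rivals' output as given): 401 - 3q_i - (3/2)q_j = 0.
With identical firms every q_j equals q_i, so q_j = q_i and 401 = (9/2)q_i, giving q_i = 802/9.
Total output Q = 802/9 + 802/9 = 1604/9.

178.22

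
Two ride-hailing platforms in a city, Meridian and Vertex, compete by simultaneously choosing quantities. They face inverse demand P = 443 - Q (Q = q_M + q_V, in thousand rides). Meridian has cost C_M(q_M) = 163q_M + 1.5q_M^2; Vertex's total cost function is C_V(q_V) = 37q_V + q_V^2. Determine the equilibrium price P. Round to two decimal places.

313.32

Meridian's profit: π_M = (443 - Q)q_M - (163q_M + (3/2)q_M²). Setting ∂π_M/∂q_M = 0: 280 - 5q_M - (q_V) = 0.
Vertex's first-order condition: 406 - 4q_V - (q_M) = 0.
Best responses: q_M = (280 - q_V)/5, q_V = (406 - q_M)/4.
Substituting one into the other gives q_M = 714/19 and q_V = 1750/19.
Total output Q = 129.6842, so price P = 443 - 129.6842 = 313.3158.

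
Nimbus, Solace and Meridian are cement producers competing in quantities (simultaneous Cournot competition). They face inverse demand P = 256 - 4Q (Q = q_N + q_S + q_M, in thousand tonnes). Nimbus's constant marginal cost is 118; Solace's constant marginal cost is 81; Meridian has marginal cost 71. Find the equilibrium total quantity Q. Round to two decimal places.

Nimbus's profit: π_N = (256 - 4Q)q_N - (118q_N). Setting ∂π_N/∂q_N = 0: 138 - 8q_N - 4(q_S + q_M) = 0.
Solace's profit: π_S = (256 - 4Q)q_S - (81q_S). Setting ∂π_S/∂q_S = 0: 175 - 8q_S - 4(q_N + q_M) = 0.
Meridian's first-order condition: 185 - 8q_M - 4(q_N + q_S) = 0.
Adding the 3 conditions: 498 − 8Q − 8Q = 0, i.e. Q = 249/8.
Back-substituting: q_N = (138 − 249/2)/4 = 27/8, q_S = (175 − 249/2)/4 = 101/8, q_M = (185 − 249/2)/4 = 121/8.
Total output Q = 27/8 + 101/8 + 121/8 = 249/8.

31.13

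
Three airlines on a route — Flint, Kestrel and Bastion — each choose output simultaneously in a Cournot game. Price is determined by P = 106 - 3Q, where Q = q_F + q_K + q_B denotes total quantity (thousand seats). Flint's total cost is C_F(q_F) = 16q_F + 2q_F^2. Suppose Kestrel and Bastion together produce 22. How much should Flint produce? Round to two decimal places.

2.40

With rivals' combined output fixed at 22, Flint's profit is π_F = (106 - 3·22 - 3q_F)q_F - (16q_F + 2q_F²) = (40 - 3q_F)q_F - (16q_F + 2q_F²).
∂π_F/∂q_F = 24 - 10q_F = 0, so q_F = 12/5.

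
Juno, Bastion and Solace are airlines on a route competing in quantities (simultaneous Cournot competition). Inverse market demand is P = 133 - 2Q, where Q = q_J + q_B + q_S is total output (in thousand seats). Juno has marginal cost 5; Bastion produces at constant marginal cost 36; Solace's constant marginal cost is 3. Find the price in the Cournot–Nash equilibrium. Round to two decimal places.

Juno's profit: π_J = (133 - 2Q)q_J - (5q_J). Setting ∂π_J/∂q_J = 0: 128 - 4q_J - 2(q_B + q_S) = 0.
Bastion's profit: π_B = (133 - 2Q)q_B - (36q_B). Setting ∂π_B/∂q_B = 0: 97 - 4q_B - 2(q_J + q_S) = 0.
Solace's profit: π_S = (133 - 2Q)q_S - (3q_S). Setting ∂π_S/∂q_S = 0: 130 - 4q_S - 2(q_J + q_B) = 0.
Adding the 3 first-order conditions: 355 − 8Q = 0, so Q = 355/8.
Back-substituting: q_J = (128 − 355/4)/2 = 157/8, q_B = (97 − 355/4)/2 = 33/8, q_S = (130 − 355/4)/2 = 165/8.
Total output Q = 355/8, so price P = 133 - 2·(355/8) = 177/4.

44.25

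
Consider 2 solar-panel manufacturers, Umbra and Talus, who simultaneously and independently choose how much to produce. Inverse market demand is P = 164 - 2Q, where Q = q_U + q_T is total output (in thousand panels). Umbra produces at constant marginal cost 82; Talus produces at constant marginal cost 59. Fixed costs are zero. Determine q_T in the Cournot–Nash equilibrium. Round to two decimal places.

Umbra's profit: π_U = (164 - 2Q)q_U - (82q_U). Setting ∂π_U/∂q_U = 0: 82 - 4q_U - 2(q_T) = 0.
Talus's first-order condition: 105 - 4q_T - 2(q_U) = 0.
Best responses: q_U = (82 - 2q_T)/4, q_T = (105 - 2q_U)/4.
Solving the pair: q_U = 59/6, q_T = 64/3.

21.33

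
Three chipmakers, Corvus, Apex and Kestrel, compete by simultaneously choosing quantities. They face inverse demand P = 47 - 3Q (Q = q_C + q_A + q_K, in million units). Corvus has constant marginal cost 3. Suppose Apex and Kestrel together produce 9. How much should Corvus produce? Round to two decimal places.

2.83

With rivals' combined output fixed at 9, Corvus's profit is π_C = (47 - 3·9 - 3q_C)q_C - (3q_C) = (20 - 3q_C)q_C - (3q_C).
∂π_C/∂q_C = 17 - 6q_C = 0, so q_C = 17/6.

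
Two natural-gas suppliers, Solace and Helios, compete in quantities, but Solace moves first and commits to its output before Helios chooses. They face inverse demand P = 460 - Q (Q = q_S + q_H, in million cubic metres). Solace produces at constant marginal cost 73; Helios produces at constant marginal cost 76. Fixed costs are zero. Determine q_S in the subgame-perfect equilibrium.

Solve by backward induction. Given q_S, the follower Helios maximises π_H = (460 - q_S - q_H)q_H - 76q_H.
∂π_H/∂q_H = 384 - q_S - 2q_H = 0 gives the reaction function q_H = (384 - q_S)/2.
The leader anticipates this reaction. Substituting into P = 460 - Q gives P = 268 - (1/2)q_S, so π_S = (268 - (1/2)q_S)q_S - 73q_S.
Maximising: ∂π_S/∂q_S = 195 - q_S = 0, giving q_S = 195.
Then q_H = (384 - 195)/2 = 189/2.

195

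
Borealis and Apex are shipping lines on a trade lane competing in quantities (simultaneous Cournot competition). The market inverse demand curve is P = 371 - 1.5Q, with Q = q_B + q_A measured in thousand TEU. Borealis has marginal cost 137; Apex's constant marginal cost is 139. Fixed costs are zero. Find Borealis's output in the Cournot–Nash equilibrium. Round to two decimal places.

52.44

Borealis's profit: π_B = (371 - 1.5Q)q_B - (137q_B). Setting ∂π_B/∂q_B = 0: 234 - 3q_B - (3/2)(q_A) = 0.
Apex's profit: π_A = (371 - 1.5Q)q_A - (139q_A). Setting ∂π_A/∂q_A = 0: 232 - 3q_A - (3/2)(q_B) = 0.
So q_B = (234 - (3/2)q_A)/3 and q_A = (232 - (3/2)q_B)/3.
Substituting one into the other gives q_B = 472/9 and q_A = 460/9.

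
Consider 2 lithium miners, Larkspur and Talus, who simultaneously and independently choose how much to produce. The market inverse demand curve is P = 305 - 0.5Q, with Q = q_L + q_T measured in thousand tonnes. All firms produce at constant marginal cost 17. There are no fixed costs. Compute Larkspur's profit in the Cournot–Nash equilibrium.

18432

A representative firm's profit is π_i = q_i(305 - 0.5Q) - 17q_i.
First-order condition (treating rivals' output as given): 288 - q_i - (1/2)q_j = 0.
With identical firms every q_j equals q_i, so q_j = q_i and 288 = (3/2)q_i, giving q_i = 192.
Price P = 305 - (1/2)·384 = 113.
Larkspur's profit: (113 - 17)·192 = 18432.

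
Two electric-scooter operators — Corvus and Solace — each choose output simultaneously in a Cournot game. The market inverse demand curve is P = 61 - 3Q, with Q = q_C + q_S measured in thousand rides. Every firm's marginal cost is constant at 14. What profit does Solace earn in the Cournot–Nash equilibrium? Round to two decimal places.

Each firm earns π_i = (61 - 3Q)q_i - 14q_i.
Setting ∂π_i/∂q_i = 0 with rivals' quantities fixed: 47 - 6q_i - 3q_j = 0.
By symmetry each firm produces the same amount; substituting q_j = q_i yields q_i = 47/9.
Price P = 61 - 3·(94/9) = 89/3.
Solace's profit: (89/3 - 14)·(47/9) = 81.8148.

81.81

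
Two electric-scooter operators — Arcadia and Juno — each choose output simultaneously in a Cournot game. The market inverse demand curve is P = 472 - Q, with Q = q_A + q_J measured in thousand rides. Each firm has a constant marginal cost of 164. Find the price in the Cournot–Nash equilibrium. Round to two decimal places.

266.67

Each firm earns π_i = (472 - Q)q_i - 164q_i.
First-order condition (treating rivals' output as given): 308 - 2q_i - q_j = 0.
By symmetry each firm produces the same amount; substituting q_j = q_i yields q_i = 308/3.
Total output Q = 616/3, so price P = 472 - 616/3 = 800/3.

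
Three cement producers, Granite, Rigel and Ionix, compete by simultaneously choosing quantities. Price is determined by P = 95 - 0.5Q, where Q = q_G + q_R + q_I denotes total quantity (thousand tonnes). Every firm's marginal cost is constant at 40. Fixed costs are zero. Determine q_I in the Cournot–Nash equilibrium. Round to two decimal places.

Each firm earns π_i = (95 - 0.5Q)q_i - 40q_i.
First-order condition (treating rivals' output as given): 55 - q_i - (1/2)·Σ_{j≠i} q_j = 0.
By symmetry each firm produces the same amount; substituting Σ_{j≠i} q_j = 2q_i yields q_i = 55/2.

27.50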